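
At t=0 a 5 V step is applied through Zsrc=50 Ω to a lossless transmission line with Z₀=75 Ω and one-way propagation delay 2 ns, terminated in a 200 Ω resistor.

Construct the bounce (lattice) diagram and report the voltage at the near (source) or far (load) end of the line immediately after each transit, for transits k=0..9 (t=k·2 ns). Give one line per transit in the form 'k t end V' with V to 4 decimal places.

Γ_L=0.454545, Γ_S=-0.200000; launch V₁=5·75/125=3.000000
k=0 src: V=3.0000
k=1 load: inc=3.000000, refl=3.000000·0.454545=1.3636; V=0.000000+3.000000+1.363636=4.3636
k=2 src: inc=1.363636, refl=1.363636·-0.200000=-0.2727; V=3.000000+1.363636+-0.272727=4.0909
k=3 load: inc=-0.272727, refl=-0.272727·0.454545=-0.1240; V=4.363636+-0.272727+-0.123967=3.9669
k=4 src: inc=-0.123967, refl=-0.123967·-0.200000=0.0248; V=4.090909+-0.123967+0.024793=3.9917
k=5 load: inc=0.024793, refl=0.024793·0.454545=0.0113; V=3.966942+0.024793+0.011270=4.0030
k=6 src: inc=0.011270, refl=0.011270·-0.200000=-0.0023; V=3.991736+0.011270+-0.002254=4.0008
k=7 load: inc=-0.002254, refl=-0.002254·0.454545=-0.0010; V=4.003005+-0.002254+-0.001025=3.9997
k=8 src: inc=-0.001025, refl=-0.001025·-0.200000=0.0002; V=4.000751+-0.001025+0.000205=3.9999
k=9 load: inc=0.000205, refl=0.000205·0.454545=0.0001; V=3.999727+0.000205+0.000093=4.0000

0 0 source 3.0000
1 2 load 4.3636
2 4 source 4.0909
3 6 load 3.9669
4 8 source 3.9917
5 10 load 4.0030
6 12 source 4.0008
7 14 load 3.9997
8 16 source 3.9999
9 18 load 4.0000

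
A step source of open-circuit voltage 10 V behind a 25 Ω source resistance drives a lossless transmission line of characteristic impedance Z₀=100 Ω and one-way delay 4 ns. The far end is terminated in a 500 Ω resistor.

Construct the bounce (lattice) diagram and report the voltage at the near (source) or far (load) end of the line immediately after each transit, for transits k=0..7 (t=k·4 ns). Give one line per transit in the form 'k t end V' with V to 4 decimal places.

Γ_L=0.666667, Γ_S=-0.600000; launch V₁=10·100/125=8.000000
k=0 src: V=8.0000
k=1 load: inc=8.000000, refl=8.000000·0.666667=5.3333; V=0.000000+8.000000+5.333333=13.3333
k=2 src: inc=5.333333, refl=5.333333·-0.600000=-3.2000; V=8.000000+5.333333+-3.200000=10.1333
k=3 load: inc=-3.200000, refl=-3.200000·0.666667=-2.1333; V=13.333333+-3.200000+-2.133333=8.0000
k=4 src: inc=-2.133333, refl=-2.133333·-0.600000=1.2800; V=10.133333+-2.133333+1.280000=9.2800
k=5 load: inc=1.280000, refl=1.280000·0.666667=0.8533; V=8.000000+1.280000+0.853333=10.1333
k=6 src: inc=0.853333, refl=0.853333·-0.600000=-0.5120; V=9.280000+0.853333+-0.512000=9.6213
k=7 load: inc=-0.512000, refl=-0.512000·0.666667=-0.3413; V=10.133333+-0.512000+-0.341333=9.2800

0 0 source 8.0000
1 4 load 13.3333
2 8 source 10.1333
3 12 load 8.0000
4 16 source 9.2800
5 20 load 10.1333
6 24 source 9.6213
7 28 load 9.2800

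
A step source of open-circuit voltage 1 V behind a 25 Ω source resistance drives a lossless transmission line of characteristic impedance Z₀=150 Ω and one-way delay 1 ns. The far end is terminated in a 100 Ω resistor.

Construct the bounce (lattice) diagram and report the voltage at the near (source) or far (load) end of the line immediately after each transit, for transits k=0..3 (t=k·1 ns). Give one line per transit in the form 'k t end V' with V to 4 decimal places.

0 0 source 0.8571
1 1 load 0.6857
2 2 source 0.8082
3 3 load 0.7837

Γ_L=-0.200000, Γ_S=-0.714286; launch V₁=1·150/175=0.857143
k=0 src: V=0.8571
k=1 load: inc=0.857143, refl=0.857143·-0.200000=-0.1714; V=0.000000+0.857143+-0.171429=0.6857
k=2 src: inc=-0.171429, refl=-0.171429·-0.714286=0.1224; V=0.857143+-0.171429+0.122449=0.8082
k=3 load: inc=0.122449, refl=0.122449·-0.200000=-0.0245; V=0.685714+0.122449+-0.024490=0.7837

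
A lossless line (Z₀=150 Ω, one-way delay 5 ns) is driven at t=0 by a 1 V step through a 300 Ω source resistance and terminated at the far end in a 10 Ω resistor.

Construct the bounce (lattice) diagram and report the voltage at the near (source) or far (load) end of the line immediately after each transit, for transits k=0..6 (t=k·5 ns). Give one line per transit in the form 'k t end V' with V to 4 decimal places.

Γ_L=-0.875000, Γ_S=0.333333; launch V₁=1·150/450=0.333333
k=0 src: V=0.3333
k=1 load: inc=0.333333, refl=0.333333·-0.875000=-0.2917; V=0.000000+0.333333+-0.291667=0.0417
k=2 src: inc=-0.291667, refl=-0.291667·0.333333=-0.0972; V=0.333333+-0.291667+-0.097222=-0.0556
k=3 load: inc=-0.097222, refl=-0.097222·-0.875000=0.0851; V=0.041667+-0.097222+0.085069=0.0295
k=4 src: inc=0.085069, refl=0.085069·0.333333=0.0284; V=-0.055556+0.085069+0.028356=0.0579
k=5 load: inc=0.028356, refl=0.028356·-0.875000=-0.0248; V=0.029514+0.028356+-0.024812=0.0331
k=6 src: inc=-0.024812, refl=-0.024812·0.333333=-0.0083; V=0.057870+-0.024812+-0.008271=0.0248

0 0 source 0.3333
1 5 load 0.0417
2 10 source -0.0556
3 15 load 0.0295
4 20 source 0.0579
5 25 load 0.0331
6 30 source 0.0248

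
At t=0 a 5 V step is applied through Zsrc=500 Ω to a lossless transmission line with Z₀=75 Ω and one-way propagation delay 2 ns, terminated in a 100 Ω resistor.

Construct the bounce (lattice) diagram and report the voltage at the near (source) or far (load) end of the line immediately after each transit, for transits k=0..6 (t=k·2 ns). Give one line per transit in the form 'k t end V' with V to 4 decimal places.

Γ_L=0.142857, Γ_S=0.739130; launch V₁=5·75/575=0.652174
k=0 src: V=0.6522
k=1 load: inc=0.652174, refl=0.652174·0.142857=0.0932; V=0.000000+0.652174+0.093168=0.7453
k=2 src: inc=0.093168, refl=0.093168·0.739130=0.0689; V=0.652174+0.093168+0.068863=0.8142
k=3 load: inc=0.068863, refl=0.068863·0.142857=0.0098; V=0.745342+0.068863+0.009838=0.8240
k=4 src: inc=0.009838, refl=0.009838·0.739130=0.0073; V=0.814205+0.009838+0.007271=0.8313
k=5 load: inc=0.007271, refl=0.007271·0.142857=0.0010; V=0.824042+0.007271+0.001039=0.8324
k=6 src: inc=0.001039, refl=0.001039·0.739130=0.0008; V=0.831314+0.001039+0.000768=0.8331

0 0 source 0.6522
1 2 load 0.7453
2 4 source 0.8142
3 6 load 0.8240
4 8 source 0.8313
5 10 load 0.8324
6 12 source 0.8331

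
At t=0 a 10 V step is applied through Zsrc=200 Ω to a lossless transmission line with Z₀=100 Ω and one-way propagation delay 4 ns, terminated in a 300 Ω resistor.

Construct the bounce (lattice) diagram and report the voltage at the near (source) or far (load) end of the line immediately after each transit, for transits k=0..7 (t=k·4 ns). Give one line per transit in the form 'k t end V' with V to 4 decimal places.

Γ_L=0.500000, Γ_S=0.333333; launch V₁=10·100/300=3.333333
k=0 src: V=3.3333
k=1 load: inc=3.333333, refl=3.333333·0.500000=1.6667; V=0.000000+3.333333+1.666667=5.0000
k=2 src: inc=1.666667, refl=1.666667·0.333333=0.5556; V=3.333333+1.666667+0.555556=5.5556
k=3 load: inc=0.555556, refl=0.555556·0.500000=0.2778; V=5.000000+0.555556+0.277778=5.8333
k=4 src: inc=0.277778, refl=0.277778·0.333333=0.0926; V=5.555556+0.277778+0.092593=5.9259
k=5 load: inc=0.092593, refl=0.092593·0.500000=0.0463; V=5.833333+0.092593+0.046296=5.9722
k=6 src: inc=0.046296, refl=0.046296·0.333333=0.0154; V=5.925926+0.046296+0.015432=5.9877
k=7 load: inc=0.015432, refl=0.015432·0.500000=0.0077; V=5.972222+0.015432+0.007716=5.9954

0 0 source 3.3333
1 4 load 5.0000
2 8 source 5.5556
3 12 load 5.8333
4 16 source 5.9259
5 20 load 5.9722
6 24 source 5.9877
7 28 load 5.9954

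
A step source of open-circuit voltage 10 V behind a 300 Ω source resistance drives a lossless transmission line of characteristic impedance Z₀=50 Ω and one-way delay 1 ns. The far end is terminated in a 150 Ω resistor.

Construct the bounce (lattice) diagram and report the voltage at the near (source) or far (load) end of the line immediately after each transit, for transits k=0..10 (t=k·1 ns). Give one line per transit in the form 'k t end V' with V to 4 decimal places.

Γ_L=0.500000, Γ_S=0.714286; launch V₁=10·50/350=1.428571
k=0 src: V=1.4286
k=1 load: inc=1.428571, refl=1.428571·0.500000=0.7143; V=0.000000+1.428571+0.714286=2.1429
k=2 src: inc=0.714286, refl=0.714286·0.714286=0.5102; V=1.428571+0.714286+0.510204=2.6531
k=3 load: inc=0.510204, refl=0.510204·0.500000=0.2551; V=2.142857+0.510204+0.255102=2.9082
k=4 src: inc=0.255102, refl=0.255102·0.714286=0.1822; V=2.653061+0.255102+0.182216=3.0904
k=5 load: inc=0.182216, refl=0.182216·0.500000=0.0911; V=2.908163+0.182216+0.091108=3.1815
k=6 src: inc=0.091108, refl=0.091108·0.714286=0.0651; V=3.090379+0.091108+0.065077=3.2466
k=7 load: inc=0.065077, refl=0.065077·0.500000=0.0325; V=3.181487+0.065077+0.032539=3.2791
k=8 src: inc=0.032539, refl=0.032539·0.714286=0.0232; V=3.246564+0.032539+0.023242=3.3023
k=9 load: inc=0.023242, refl=0.023242·0.500000=0.0116; V=3.279102+0.023242+0.011621=3.3140
k=10 src: inc=0.011621, refl=0.011621·0.714286=0.0083; V=3.302344+0.011621+0.008301=3.3223

0 0 source 1.4286
1 1 load 2.1429
2 2 source 2.6531
3 3 load 2.9082
4 4 source 3.0904
5 5 load 3.1815
6 6 source 3.2466
7 7 load 3.2791
8 8 source 3.3023
9 9 load 3.3140
10 10 source 3.3223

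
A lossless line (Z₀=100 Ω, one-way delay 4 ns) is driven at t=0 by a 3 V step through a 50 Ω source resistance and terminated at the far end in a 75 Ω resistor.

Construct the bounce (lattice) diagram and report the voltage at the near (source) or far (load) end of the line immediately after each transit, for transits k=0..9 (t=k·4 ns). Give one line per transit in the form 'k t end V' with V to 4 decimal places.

Γ_L=-0.142857, Γ_S=-0.333333; launch V₁=3·100/150=2.000000
k=0 src: V=2.0000
k=1 load: inc=2.000000, refl=2.000000·-0.142857=-0.2857; V=0.000000+2.000000+-0.285714=1.7143
k=2 src: inc=-0.285714, refl=-0.285714·-0.333333=0.0952; V=2.000000+-0.285714+0.095238=1.8095
k=3 load: inc=0.095238, refl=0.095238·-0.142857=-0.0136; V=1.714286+0.095238+-0.013605=1.7959
k=4 src: inc=-0.013605, refl=-0.013605·-0.333333=0.0045; V=1.809524+-0.013605+0.004535=1.8005
k=5 load: inc=0.004535, refl=0.004535·-0.142857=-0.0006; V=1.795918+0.004535+-0.000648=1.7998
k=6 src: inc=-0.000648, refl=-0.000648·-0.333333=0.0002; V=1.800454+-0.000648+0.000216=1.8000
k=7 load: inc=0.000216, refl=0.000216·-0.142857=-0.0000; V=1.799806+0.000216+-0.000031=1.8000
k=8 src: inc=-0.000031, refl=-0.000031·-0.333333=0.0000; V=1.800022+-0.000031+0.000010=1.8000
k=9 load: inc=0.000010, refl=0.000010·-0.142857=-0.0000; V=1.799991+0.000010+-0.000001=1.8000

0 0 source 2.0000
1 4 load 1.7143
2 8 source 1.8095
3 12 load 1.7959
4 16 source 1.8005
5 20 load 1.7998
6 24 source 1.8000
7 28 load 1.8000
8 32 source 1.8000
9 36 load 1.8000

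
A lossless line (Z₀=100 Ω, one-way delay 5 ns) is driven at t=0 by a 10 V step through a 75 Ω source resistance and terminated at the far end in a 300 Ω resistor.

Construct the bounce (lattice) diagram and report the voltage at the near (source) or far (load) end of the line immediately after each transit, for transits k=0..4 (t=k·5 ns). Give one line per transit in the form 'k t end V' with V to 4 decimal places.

Γ_L=0.500000, Γ_S=-0.142857; launch V₁=10·100/175=5.714286
k=0 src: V=5.7143
k=1 load: inc=5.714286, refl=5.714286·0.500000=2.8571; V=0.000000+5.714286+2.857143=8.5714
k=2 src: inc=2.857143, refl=2.857143·-0.142857=-0.4082; V=5.714286+2.857143+-0.408163=8.1633
k=3 load: inc=-0.408163, refl=-0.408163·0.500000=-0.2041; V=8.571429+-0.408163+-0.204082=7.9592
k=4 src: inc=-0.204082, refl=-0.204082·-0.142857=0.0292; V=8.163265+-0.204082+0.029155=7.9883

0 0 source 5.7143
1 5 load 8.5714
2 10 source 8.1633
3 15 load 7.9592
4 20 source 7.9883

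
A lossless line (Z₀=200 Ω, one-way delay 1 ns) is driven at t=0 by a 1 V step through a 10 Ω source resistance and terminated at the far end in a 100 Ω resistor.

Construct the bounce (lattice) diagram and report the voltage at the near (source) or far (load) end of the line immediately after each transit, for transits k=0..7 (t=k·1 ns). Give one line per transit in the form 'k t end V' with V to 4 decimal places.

0 0 source 0.9524
1 1 load 0.6349
2 2 source 0.9221
3 3 load 0.8264
4 4 source 0.9130
5 5 load 0.8842
6 6 source 0.9103
7 7 load 0.9016

Γ_L=-0.333333, Γ_S=-0.904762; launch V₁=1·200/210=0.952381
k=0 src: V=0.9524
k=1 load: inc=0.952381, refl=0.952381·-0.333333=-0.3175; V=0.000000+0.952381+-0.317460=0.6349
k=2 src: inc=-0.317460, refl=-0.317460·-0.904762=0.2872; V=0.952381+-0.317460+0.287226=0.9221
k=3 load: inc=0.287226, refl=0.287226·-0.333333=-0.0957; V=0.634921+0.287226+-0.095742=0.8264
k=4 src: inc=-0.095742, refl=-0.095742·-0.904762=0.0866; V=0.922147+-0.095742+0.086624=0.9130
k=5 load: inc=0.086624, refl=0.086624·-0.333333=-0.0289; V=0.826405+0.086624+-0.028875=0.8842
k=6 src: inc=-0.028875, refl=-0.028875·-0.904762=0.0261; V=0.913028+-0.028875+0.026125=0.9103
k=7 load: inc=0.026125, refl=0.026125·-0.333333=-0.0087; V=0.884154+0.026125+-0.008708=0.9016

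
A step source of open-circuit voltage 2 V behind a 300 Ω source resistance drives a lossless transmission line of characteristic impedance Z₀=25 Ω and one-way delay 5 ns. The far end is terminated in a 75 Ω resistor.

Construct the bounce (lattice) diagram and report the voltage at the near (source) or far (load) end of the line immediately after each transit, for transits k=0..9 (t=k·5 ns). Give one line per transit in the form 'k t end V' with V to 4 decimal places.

Γ_L=0.500000, Γ_S=0.846154; launch V₁=2·25/325=0.153846
k=0 src: V=0.1538
k=1 load: inc=0.153846, refl=0.153846·0.500000=0.0769; V=0.000000+0.153846+0.076923=0.2308
k=2 src: inc=0.076923, refl=0.076923·0.846154=0.0651; V=0.153846+0.076923+0.065089=0.2959
k=3 load: inc=0.065089, refl=0.065089·0.500000=0.0325; V=0.230769+0.065089+0.032544=0.3284
k=4 src: inc=0.032544, refl=0.032544·0.846154=0.0275; V=0.295858+0.032544+0.027538=0.3559
k=5 load: inc=0.027538, refl=0.027538·0.500000=0.0138; V=0.328402+0.027538+0.013769=0.3697
k=6 src: inc=0.013769, refl=0.013769·0.846154=0.0117; V=0.355940+0.013769+0.011651=0.3814
k=7 load: inc=0.011651, refl=0.011651·0.500000=0.0058; V=0.369709+0.011651+0.005825=0.3872
k=8 src: inc=0.005825, refl=0.005825·0.846154=0.0049; V=0.381359+0.005825+0.004929=0.3921
k=9 load: inc=0.004929, refl=0.004929·0.500000=0.0025; V=0.387184+0.004929+0.002465=0.3946

0 0 source 0.1538
1 5 load 0.2308
2 10 source 0.2959
3 15 load 0.3284
4 20 source 0.3559
5 25 load 0.3697
6 30 source 0.3814
7 35 load 0.3872
8 40 source 0.3921
9 45 load 0.3946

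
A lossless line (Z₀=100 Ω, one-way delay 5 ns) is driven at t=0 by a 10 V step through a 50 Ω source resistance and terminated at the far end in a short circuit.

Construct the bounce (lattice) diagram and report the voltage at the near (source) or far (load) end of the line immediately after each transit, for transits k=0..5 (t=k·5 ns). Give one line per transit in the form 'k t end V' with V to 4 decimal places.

0 0 source 6.6667
1 5 load 0.0000
2 10 source 2.2222
3 15 load 0.0000
4 20 source 0.7407
5 25 load 0.0000

Γ_L=-1.000000, Γ_S=-0.333333; launch V₁=10·100/150=6.666667
k=0 src: V=6.6667
k=1 load: inc=6.666667, refl=6.666667·-1.000000=-6.6667; V=0.000000+6.666667+-6.666667=0.0000
k=2 src: inc=-6.666667, refl=-6.666667·-0.333333=2.2222; V=6.666667+-6.666667+2.222222=2.2222
k=3 load: inc=2.222222, refl=2.222222·-1.000000=-2.2222; V=0.000000+2.222222+-2.222222=0.0000
k=4 src: inc=-2.222222, refl=-2.222222·-0.333333=0.7407; V=2.222222+-2.222222+0.740741=0.7407
k=5 load: inc=0.740741, refl=0.740741·-1.000000=-0.7407; V=0.000000+0.740741+-0.740741=0.0000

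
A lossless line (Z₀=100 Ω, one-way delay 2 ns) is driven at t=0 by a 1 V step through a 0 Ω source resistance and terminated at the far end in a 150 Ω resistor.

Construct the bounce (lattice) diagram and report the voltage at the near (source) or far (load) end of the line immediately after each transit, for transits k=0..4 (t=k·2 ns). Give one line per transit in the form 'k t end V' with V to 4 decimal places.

0 0 source 1.0000
1 2 load 1.2000
2 4 source 1.0000
3 6 load 0.9600
4 8 source 1.0000

Γ_L=0.200000, Γ_S=-1.000000; launch V₁=1·100/100=1.000000
k=0 src: V=1.0000
k=1 load: inc=1.000000, refl=1.000000·0.200000=0.2000; V=0.000000+1.000000+0.200000=1.2000
k=2 src: inc=0.200000, refl=0.200000·-1.000000=-0.2000; V=1.000000+0.200000+-0.200000=1.0000
k=3 load: inc=-0.200000, refl=-0.200000·0.200000=-0.0400; V=1.200000+-0.200000+-0.040000=0.9600
k=4 src: inc=-0.040000, refl=-0.040000·-1.000000=0.0400; V=1.000000+-0.040000+0.040000=1.0000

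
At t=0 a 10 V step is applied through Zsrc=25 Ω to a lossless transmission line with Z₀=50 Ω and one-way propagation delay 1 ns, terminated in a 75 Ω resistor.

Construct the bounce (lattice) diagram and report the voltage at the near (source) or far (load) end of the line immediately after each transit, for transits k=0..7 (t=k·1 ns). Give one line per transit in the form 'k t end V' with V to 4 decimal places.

Γ_L=0.200000, Γ_S=-0.333333; launch V₁=10·50/75=6.666667
k=0 src: V=6.6667
k=1 load: inc=6.666667, refl=6.666667·0.200000=1.3333; V=0.000000+6.666667+1.333333=8.0000
k=2 src: inc=1.333333, refl=1.333333·-0.333333=-0.4444; V=6.666667+1.333333+-0.444444=7.5556
k=3 load: inc=-0.444444, refl=-0.444444·0.200000=-0.0889; V=8.000000+-0.444444+-0.088889=7.4667
k=4 src: inc=-0.088889, refl=-0.088889·-0.333333=0.0296; V=7.555556+-0.088889+0.029630=7.4963
k=5 load: inc=0.029630, refl=0.029630·0.200000=0.0059; V=7.466667+0.029630+0.005926=7.5022
k=6 src: inc=0.005926, refl=0.005926·-0.333333=-0.0020; V=7.496296+0.005926+-0.001975=7.5002
k=7 load: inc=-0.001975, refl=-0.001975·0.200000=-0.0004; V=7.502222+-0.001975+-0.000395=7.4999

0 0 source 6.6667
1 1 load 8.0000
2 2 source 7.5556
3 3 load 7.4667
4 4 source 7.4963
5 5 load 7.5022
6 6 source 7.5002
7 7 load 7.4999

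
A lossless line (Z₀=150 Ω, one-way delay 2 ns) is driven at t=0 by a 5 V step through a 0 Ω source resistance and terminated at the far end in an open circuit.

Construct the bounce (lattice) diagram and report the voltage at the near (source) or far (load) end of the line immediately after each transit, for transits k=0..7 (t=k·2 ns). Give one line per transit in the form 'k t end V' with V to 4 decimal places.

0 0 source 5.0000
1 2 load 10.0000
2 4 source 5.0000
3 6 load 0.0000
4 8 source 5.0000
5 10 load 10.0000
6 12 source 5.0000
7 14 load 0.0000

Γ_L=1.000000, Γ_S=-1.000000; launch V₁=5·150/150=5.000000
k=0 src: V=5.0000
k=1 load: inc=5.000000, refl=5.000000·1.000000=5.0000; V=0.000000+5.000000+5.000000=10.0000
k=2 src: inc=5.000000, refl=5.000000·-1.000000=-5.0000; V=5.000000+5.000000+-5.000000=5.0000
k=3 load: inc=-5.000000, refl=-5.000000·1.000000=-5.0000; V=10.000000+-5.000000+-5.000000=0.0000
k=4 src: inc=-5.000000, refl=-5.000000·-1.000000=5.0000; V=5.000000+-5.000000+5.000000=5.0000
k=5 load: inc=5.000000, refl=5.000000·1.000000=5.0000; V=0.000000+5.000000+5.000000=10.0000
k=6 src: inc=5.000000, refl=5.000000·-1.000000=-5.0000; V=5.000000+5.000000+-5.000000=5.0000
k=7 load: inc=-5.000000, refl=-5.000000·1.000000=-5.0000; V=10.000000+-5.000000+-5.000000=0.0000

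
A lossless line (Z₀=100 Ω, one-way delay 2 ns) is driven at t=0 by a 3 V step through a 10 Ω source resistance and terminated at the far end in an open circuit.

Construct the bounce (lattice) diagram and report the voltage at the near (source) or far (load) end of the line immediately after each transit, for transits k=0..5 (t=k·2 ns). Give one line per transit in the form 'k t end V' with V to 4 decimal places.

0 0 source 2.7273
1 2 load 5.4545
2 4 source 3.2231
3 6 load 0.9917
4 8 source 2.8174
5 10 load 4.6431

Γ_L=1.000000, Γ_S=-0.818182; launch V₁=3·100/110=2.727273
k=0 src: V=2.7273
k=1 load: inc=2.727273, refl=2.727273·1.000000=2.7273; V=0.000000+2.727273+2.727273=5.4545
k=2 src: inc=2.727273, refl=2.727273·-0.818182=-2.2314; V=2.727273+2.727273+-2.231405=3.2231
k=3 load: inc=-2.231405, refl=-2.231405·1.000000=-2.2314; V=5.454545+-2.231405+-2.231405=0.9917
k=4 src: inc=-2.231405, refl=-2.231405·-0.818182=1.8257; V=3.223140+-2.231405+1.825695=2.8174
k=5 load: inc=1.825695, refl=1.825695·1.000000=1.8257; V=0.991736+1.825695+1.825695=4.6431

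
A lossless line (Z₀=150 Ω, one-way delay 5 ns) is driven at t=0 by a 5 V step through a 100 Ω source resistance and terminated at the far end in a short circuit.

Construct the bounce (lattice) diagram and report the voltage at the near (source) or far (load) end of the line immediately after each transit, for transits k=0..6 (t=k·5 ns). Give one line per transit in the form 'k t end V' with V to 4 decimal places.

Γ_L=-1.000000, Γ_S=-0.200000; launch V₁=5·150/250=3.000000
k=0 src: V=3.0000
k=1 load: inc=3.000000, refl=3.000000·-1.000000=-3.0000; V=0.000000+3.000000+-3.000000=0.0000
k=2 src: inc=-3.000000, refl=-3.000000·-0.200000=0.6000; V=3.000000+-3.000000+0.600000=0.6000
k=3 load: inc=0.600000, refl=0.600000·-1.000000=-0.6000; V=0.000000+0.600000+-0.600000=0.0000
k=4 src: inc=-0.600000, refl=-0.600000·-0.200000=0.1200; V=0.600000+-0.600000+0.120000=0.1200
k=5 load: inc=0.120000, refl=0.120000·-1.000000=-0.1200; V=0.000000+0.120000+-0.120000=0.0000
k=6 src: inc=-0.120000, refl=-0.120000·-0.200000=0.0240; V=0.120000+-0.120000+0.024000=0.0240

0 0 source 3.0000
1 5 load 0.0000
2 10 source 0.6000
3 15 load 0.0000
4 20 source 0.1200
5 25 load 0.0000
6 30 source 0.0240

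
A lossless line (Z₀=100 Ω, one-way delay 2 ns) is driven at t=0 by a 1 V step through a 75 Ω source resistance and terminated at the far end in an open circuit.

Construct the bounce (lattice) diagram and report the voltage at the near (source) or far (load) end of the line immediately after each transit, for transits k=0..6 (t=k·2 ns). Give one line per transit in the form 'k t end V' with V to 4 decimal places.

0 0 source 0.5714
1 2 load 1.1429
2 4 source 1.0612
3 6 load 0.9796
4 8 source 0.9913
5 10 load 1.0029
6 12 source 1.0012

Γ_L=1.000000, Γ_S=-0.142857; launch V₁=1·100/175=0.571429
k=0 src: V=0.5714
k=1 load: inc=0.571429, refl=0.571429·1.000000=0.5714; V=0.000000+0.571429+0.571429=1.1429
k=2 src: inc=0.571429, refl=0.571429·-0.142857=-0.0816; V=0.571429+0.571429+-0.081633=1.0612
k=3 load: inc=-0.081633, refl=-0.081633·1.000000=-0.0816; V=1.142857+-0.081633+-0.081633=0.9796
k=4 src: inc=-0.081633, refl=-0.081633·-0.142857=0.0117; V=1.061224+-0.081633+0.011662=0.9913
k=5 load: inc=0.011662, refl=0.011662·1.000000=0.0117; V=0.979592+0.011662+0.011662=1.0029
k=6 src: inc=0.011662, refl=0.011662·-0.142857=-0.0017; V=0.991254+0.011662+-0.001666=1.0012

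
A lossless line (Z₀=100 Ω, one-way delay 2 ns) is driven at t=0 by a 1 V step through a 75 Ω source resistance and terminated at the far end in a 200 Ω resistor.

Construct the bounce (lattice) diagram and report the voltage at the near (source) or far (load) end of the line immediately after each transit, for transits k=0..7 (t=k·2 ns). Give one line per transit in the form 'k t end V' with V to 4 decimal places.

0 0 source 0.5714
1 2 load 0.7619
2 4 source 0.7347
3 6 load 0.7256
4 8 source 0.7269
5 10 load 0.7274
6 12 source 0.7273
7 14 load 0.7273

Γ_L=0.333333, Γ_S=-0.142857; launch V₁=1·100/175=0.571429
k=0 src: V=0.5714
k=1 load: inc=0.571429, refl=0.571429·0.333333=0.1905; V=0.000000+0.571429+0.190476=0.7619
k=2 src: inc=0.190476, refl=0.190476·-0.142857=-0.0272; V=0.571429+0.190476+-0.027211=0.7347
k=3 load: inc=-0.027211, refl=-0.027211·0.333333=-0.0091; V=0.761905+-0.027211+-0.009070=0.7256
k=4 src: inc=-0.009070, refl=-0.009070·-0.142857=0.0013; V=0.734694+-0.009070+0.001296=0.7269
k=5 load: inc=0.001296, refl=0.001296·0.333333=0.0004; V=0.725624+0.001296+0.000432=0.7274
k=6 src: inc=0.000432, refl=0.000432·-0.142857=-0.0001; V=0.726919+0.000432+-0.000062=0.7273
k=7 load: inc=-0.000062, refl=-0.000062·0.333333=-0.0000; V=0.727351+-0.000062+-0.000021=0.7273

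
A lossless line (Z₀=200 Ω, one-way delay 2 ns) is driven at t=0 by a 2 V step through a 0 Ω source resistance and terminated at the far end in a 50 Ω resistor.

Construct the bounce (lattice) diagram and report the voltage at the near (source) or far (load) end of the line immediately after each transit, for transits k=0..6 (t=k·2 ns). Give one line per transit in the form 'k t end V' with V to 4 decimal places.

Γ_L=-0.600000, Γ_S=-1.000000; launch V₁=2·200/200=2.000000
k=0 src: V=2.0000
k=1 load: inc=2.000000, refl=2.000000·-0.600000=-1.2000; V=0.000000+2.000000+-1.200000=0.8000
k=2 src: inc=-1.200000, refl=-1.200000·-1.000000=1.2000; V=2.000000+-1.200000+1.200000=2.0000
k=3 load: inc=1.200000, refl=1.200000·-0.600000=-0.7200; V=0.800000+1.200000+-0.720000=1.2800
k=4 src: inc=-0.720000, refl=-0.720000·-1.000000=0.7200; V=2.000000+-0.720000+0.720000=2.0000
k=5 load: inc=0.720000, refl=0.720000·-0.600000=-0.4320; V=1.280000+0.720000+-0.432000=1.5680
k=6 src: inc=-0.432000, refl=-0.432000·-1.000000=0.4320; V=2.000000+-0.432000+0.432000=2.0000

0 0 source 2.0000
1 2 load 0.8000
2 4 source 2.0000
3 6 load 1.2800
4 8 source 2.0000
5 10 load 1.5680
6 12 source 2.0000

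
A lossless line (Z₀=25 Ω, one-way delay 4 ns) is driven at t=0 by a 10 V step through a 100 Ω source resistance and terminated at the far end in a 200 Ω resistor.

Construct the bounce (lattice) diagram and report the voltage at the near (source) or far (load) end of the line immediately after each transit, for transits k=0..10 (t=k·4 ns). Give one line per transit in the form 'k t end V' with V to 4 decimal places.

Γ_L=0.777778, Γ_S=0.600000; launch V₁=10·25/125=2.000000
k=0 src: V=2.0000
k=1 load: inc=2.000000, refl=2.000000·0.777778=1.5556; V=0.000000+2.000000+1.555556=3.5556
k=2 src: inc=1.555556, refl=1.555556·0.600000=0.9333; V=2.000000+1.555556+0.933333=4.4889
k=3 load: inc=0.933333, refl=0.933333·0.777778=0.7259; V=3.555556+0.933333+0.725926=5.2148
k=4 src: inc=0.725926, refl=0.725926·0.600000=0.4356; V=4.488889+0.725926+0.435556=5.6504
k=5 load: inc=0.435556, refl=0.435556·0.777778=0.3388; V=5.214815+0.435556+0.338765=5.9891
k=6 src: inc=0.338765, refl=0.338765·0.600000=0.2033; V=5.650370+0.338765+0.203259=6.1924
k=7 load: inc=0.203259, refl=0.203259·0.777778=0.1581; V=5.989136+0.203259+0.158091=6.3505
k=8 src: inc=0.158091, refl=0.158091·0.600000=0.0949; V=6.192395+0.158091+0.094854=6.4453
k=9 load: inc=0.094854, refl=0.094854·0.777778=0.0738; V=6.350486+0.094854+0.073776=6.5191
k=10 src: inc=0.073776, refl=0.073776·0.600000=0.0443; V=6.445340+0.073776+0.044265=6.5634

0 0 source 2.0000
1 4 load 3.5556
2 8 source 4.4889
3 12 load 5.2148
4 16 source 5.6504
5 20 load 5.9891
6 24 source 6.1924
7 28 load 6.3505
8 32 source 6.4453
9 36 load 6.5191
10 40 source 6.5634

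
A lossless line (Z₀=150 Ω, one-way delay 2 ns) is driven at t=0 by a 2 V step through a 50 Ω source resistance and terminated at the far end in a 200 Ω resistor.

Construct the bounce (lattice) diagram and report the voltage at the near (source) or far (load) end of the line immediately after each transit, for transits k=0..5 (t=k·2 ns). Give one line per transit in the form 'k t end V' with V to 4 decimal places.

0 0 source 1.5000
1 2 load 1.7143
2 4 source 1.6071
3 6 load 1.5918
4 8 source 1.5995
5 10 load 1.6006

Γ_L=0.142857, Γ_S=-0.500000; launch V₁=2·150/200=1.500000
k=0 src: V=1.5000
k=1 load: inc=1.500000, refl=1.500000·0.142857=0.2143; V=0.000000+1.500000+0.214286=1.7143
k=2 src: inc=0.214286, refl=0.214286·-0.500000=-0.1071; V=1.500000+0.214286+-0.107143=1.6071
k=3 load: inc=-0.107143, refl=-0.107143·0.142857=-0.0153; V=1.714286+-0.107143+-0.015306=1.5918
k=4 src: inc=-0.015306, refl=-0.015306·-0.500000=0.0077; V=1.607143+-0.015306+0.007653=1.5995
k=5 load: inc=0.007653, refl=0.007653·0.142857=0.0011; V=1.591837+0.007653+0.001093=1.6006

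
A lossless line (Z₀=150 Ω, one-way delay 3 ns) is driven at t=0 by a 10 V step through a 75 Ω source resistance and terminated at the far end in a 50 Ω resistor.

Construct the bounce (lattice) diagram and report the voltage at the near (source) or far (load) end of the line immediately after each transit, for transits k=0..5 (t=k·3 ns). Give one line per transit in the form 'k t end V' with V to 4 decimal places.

0 0 source 6.6667
1 3 load 3.3333
2 6 source 4.4444
3 9 load 3.8889
4 12 source 4.0741
5 15 load 3.9815

Γ_L=-0.500000, Γ_S=-0.333333; launch V₁=10·150/225=6.666667
k=0 src: V=6.6667
k=1 load: inc=6.666667, refl=6.666667·-0.500000=-3.3333; V=0.000000+6.666667+-3.333333=3.3333
k=2 src: inc=-3.333333, refl=-3.333333·-0.333333=1.1111; V=6.666667+-3.333333+1.111111=4.4444
k=3 load: inc=1.111111, refl=1.111111·-0.500000=-0.5556; V=3.333333+1.111111+-0.555556=3.8889
k=4 src: inc=-0.555556, refl=-0.555556·-0.333333=0.1852; V=4.444444+-0.555556+0.185185=4.0741
k=5 load: inc=0.185185, refl=0.185185·-0.500000=-0.0926; V=3.888889+0.185185+-0.092593=3.9815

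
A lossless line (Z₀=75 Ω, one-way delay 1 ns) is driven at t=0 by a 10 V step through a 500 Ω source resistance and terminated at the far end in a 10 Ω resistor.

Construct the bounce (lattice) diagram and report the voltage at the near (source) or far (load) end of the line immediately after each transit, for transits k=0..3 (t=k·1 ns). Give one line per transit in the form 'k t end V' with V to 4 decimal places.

0 0 source 1.3043
1 1 load 0.3069
2 2 source -0.4303
3 3 load 0.1334

Γ_L=-0.764706, Γ_S=0.739130; launch V₁=10·75/575=1.304348
k=0 src: V=1.3043
k=1 load: inc=1.304348, refl=1.304348·-0.764706=-0.9974; V=0.000000+1.304348+-0.997442=0.3069
k=2 src: inc=-0.997442, refl=-0.997442·0.739130=-0.7372; V=1.304348+-0.997442+-0.737240=-0.4303
k=3 load: inc=-0.737240, refl=-0.737240·-0.764706=0.5638; V=0.306905+-0.737240+0.563772=0.1334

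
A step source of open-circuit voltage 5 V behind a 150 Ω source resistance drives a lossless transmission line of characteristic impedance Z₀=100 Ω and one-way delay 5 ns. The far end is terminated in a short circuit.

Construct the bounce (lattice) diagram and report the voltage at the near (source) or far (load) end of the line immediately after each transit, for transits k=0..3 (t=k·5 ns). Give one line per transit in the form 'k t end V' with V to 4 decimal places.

0 0 source 2.0000
1 5 load 0.0000
2 10 source -0.4000
3 15 load 0.0000

Γ_L=-1.000000, Γ_S=0.200000; launch V₁=5·100/250=2.000000
k=0 src: V=2.0000
k=1 load: inc=2.000000, refl=2.000000·-1.000000=-2.0000; V=0.000000+2.000000+-2.000000=0.0000
k=2 src: inc=-2.000000, refl=-2.000000·0.200000=-0.4000; V=2.000000+-2.000000+-0.400000=-0.4000
k=3 load: inc=-0.400000, refl=-0.400000·-1.000000=0.4000; V=0.000000+-0.400000+0.400000=0.0000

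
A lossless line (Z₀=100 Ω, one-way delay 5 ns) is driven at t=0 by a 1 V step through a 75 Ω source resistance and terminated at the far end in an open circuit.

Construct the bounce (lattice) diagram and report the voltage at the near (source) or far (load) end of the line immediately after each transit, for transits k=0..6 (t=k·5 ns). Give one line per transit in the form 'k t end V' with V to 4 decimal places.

0 0 source 0.5714
1 5 load 1.1429
2 10 source 1.0612
3 15 load 0.9796
4 20 source 0.9913
5 25 load 1.0029
6 30 source 1.0012

Γ_L=1.000000, Γ_S=-0.142857; launch V₁=1·100/175=0.571429
k=0 src: V=0.5714
k=1 load: inc=0.571429, refl=0.571429·1.000000=0.5714; V=0.000000+0.571429+0.571429=1.1429
k=2 src: inc=0.571429, refl=0.571429·-0.142857=-0.0816; V=0.571429+0.571429+-0.081633=1.0612
k=3 load: inc=-0.081633, refl=-0.081633·1.000000=-0.0816; V=1.142857+-0.081633+-0.081633=0.9796
k=4 src: inc=-0.081633, refl=-0.081633·-0.142857=0.0117; V=1.061224+-0.081633+0.011662=0.9913
k=5 load: inc=0.011662, refl=0.011662·1.000000=0.0117; V=0.979592+0.011662+0.011662=1.0029
k=6 src: inc=0.011662, refl=0.011662·-0.142857=-0.0017; V=0.991254+0.011662+-0.001666=1.0012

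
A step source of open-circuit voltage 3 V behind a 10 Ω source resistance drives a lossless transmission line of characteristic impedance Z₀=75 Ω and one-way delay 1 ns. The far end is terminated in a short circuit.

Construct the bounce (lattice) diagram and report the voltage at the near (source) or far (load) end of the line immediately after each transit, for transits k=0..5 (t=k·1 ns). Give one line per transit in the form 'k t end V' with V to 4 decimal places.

Γ_L=-1.000000, Γ_S=-0.764706; launch V₁=3·75/85=2.647059
k=0 src: V=2.6471
k=1 load: inc=2.647059, refl=2.647059·-1.000000=-2.6471; V=0.000000+2.647059+-2.647059=0.0000
k=2 src: inc=-2.647059, refl=-2.647059·-0.764706=2.0242; V=2.647059+-2.647059+2.024221=2.0242
k=3 load: inc=2.024221, refl=2.024221·-1.000000=-2.0242; V=0.000000+2.024221+-2.024221=0.0000
k=4 src: inc=-2.024221, refl=-2.024221·-0.764706=1.5479; V=2.024221+-2.024221+1.547934=1.5479
k=5 load: inc=1.547934, refl=1.547934·-1.000000=-1.5479; V=0.000000+1.547934+-1.547934=0.0000

0 0 source 2.6471
1 1 load 0.0000
2 2 source 2.0242
3 3 load 0.0000
4 4 source 1.5479
5 5 load 0.0000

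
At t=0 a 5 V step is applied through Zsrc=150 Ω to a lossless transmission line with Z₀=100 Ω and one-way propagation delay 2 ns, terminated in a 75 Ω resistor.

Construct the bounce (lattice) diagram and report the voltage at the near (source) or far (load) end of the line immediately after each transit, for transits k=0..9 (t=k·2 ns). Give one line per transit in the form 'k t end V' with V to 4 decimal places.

0 0 source 2.0000
1 2 load 1.7143
2 4 source 1.6571
3 6 load 1.6653
4 8 source 1.6669
5 10 load 1.6667
6 12 source 1.6667
7 14 load 1.6667
8 16 source 1.6667
9 18 load 1.6667

Γ_L=-0.142857, Γ_S=0.200000; launch V₁=5·100/250=2.000000
k=0 src: V=2.0000
k=1 load: inc=2.000000, refl=2.000000·-0.142857=-0.2857; V=0.000000+2.000000+-0.285714=1.7143
k=2 src: inc=-0.285714, refl=-0.285714·0.200000=-0.0571; V=2.000000+-0.285714+-0.057143=1.6571
k=3 load: inc=-0.057143, refl=-0.057143·-0.142857=0.0082; V=1.714286+-0.057143+0.008163=1.6653
k=4 src: inc=0.008163, refl=0.008163·0.200000=0.0016; V=1.657143+0.008163+0.001633=1.6669
k=5 load: inc=0.001633, refl=0.001633·-0.142857=-0.0002; V=1.665306+0.001633+-0.000233=1.6667
k=6 src: inc=-0.000233, refl=-0.000233·0.200000=-0.0000; V=1.666939+-0.000233+-0.000047=1.6667
k=7 load: inc=-0.000047, refl=-0.000047·-0.142857=0.0000; V=1.666706+-0.000047+0.000007=1.6667
k=8 src: inc=0.000007, refl=0.000007·0.200000=0.0000; V=1.666659+0.000007+0.000001=1.6667
k=9 load: inc=0.000001, refl=0.000001·-0.142857=-0.0000; V=1.666666+0.000001+-0.000000=1.6667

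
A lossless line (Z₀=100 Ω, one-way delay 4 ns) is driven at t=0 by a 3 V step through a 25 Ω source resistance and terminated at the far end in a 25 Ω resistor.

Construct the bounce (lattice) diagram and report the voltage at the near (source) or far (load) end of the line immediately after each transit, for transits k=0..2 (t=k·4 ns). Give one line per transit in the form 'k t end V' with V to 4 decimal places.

0 0 source 2.4000
1 4 load 0.9600
2 8 source 1.8240

Γ_L=-0.600000, Γ_S=-0.600000; launch V₁=3·100/125=2.400000
k=0 src: V=2.4000
k=1 load: inc=2.400000, refl=2.400000·-0.600000=-1.4400; V=0.000000+2.400000+-1.440000=0.9600
k=2 src: inc=-1.440000, refl=-1.440000·-0.600000=0.8640; V=2.400000+-1.440000+0.864000=1.8240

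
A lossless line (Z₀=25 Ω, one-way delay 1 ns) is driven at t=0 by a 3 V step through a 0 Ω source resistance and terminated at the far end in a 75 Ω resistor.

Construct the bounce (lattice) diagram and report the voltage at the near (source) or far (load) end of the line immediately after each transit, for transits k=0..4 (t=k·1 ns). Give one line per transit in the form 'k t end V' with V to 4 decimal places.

0 0 source 3.0000
1 1 load 4.5000
2 2 source 3.0000
3 3 load 2.2500
4 4 source 3.0000

Γ_L=0.500000, Γ_S=-1.000000; launch V₁=3·25/25=3.000000
k=0 src: V=3.0000
k=1 load: inc=3.000000, refl=3.000000·0.500000=1.5000; V=0.000000+3.000000+1.500000=4.5000
k=2 src: inc=1.500000, refl=1.500000·-1.000000=-1.5000; V=3.000000+1.500000+-1.500000=3.0000
k=3 load: inc=-1.500000, refl=-1.500000·0.500000=-0.7500; V=4.500000+-1.500000+-0.750000=2.2500
k=4 src: inc=-0.750000, refl=-0.750000·-1.000000=0.7500; V=3.000000+-0.750000+0.750000=3.0000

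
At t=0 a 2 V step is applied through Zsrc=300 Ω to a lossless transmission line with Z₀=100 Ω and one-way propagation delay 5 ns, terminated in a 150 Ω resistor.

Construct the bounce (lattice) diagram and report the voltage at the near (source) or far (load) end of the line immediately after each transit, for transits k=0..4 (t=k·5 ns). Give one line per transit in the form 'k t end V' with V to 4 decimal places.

0 0 source 0.5000
1 5 load 0.6000
2 10 source 0.6500
3 15 load 0.6600
4 20 source 0.6650

Γ_L=0.200000, Γ_S=0.500000; launch V₁=2·100/400=0.500000
k=0 src: V=0.5000
k=1 load: inc=0.500000, refl=0.500000·0.200000=0.1000; V=0.000000+0.500000+0.100000=0.6000
k=2 src: inc=0.100000, refl=0.100000·0.500000=0.0500; V=0.500000+0.100000+0.050000=0.6500
k=3 load: inc=0.050000, refl=0.050000·0.200000=0.0100; V=0.600000+0.050000+0.010000=0.6600
k=4 src: inc=0.010000, refl=0.010000·0.500000=0.0050; V=0.650000+0.010000+0.005000=0.6650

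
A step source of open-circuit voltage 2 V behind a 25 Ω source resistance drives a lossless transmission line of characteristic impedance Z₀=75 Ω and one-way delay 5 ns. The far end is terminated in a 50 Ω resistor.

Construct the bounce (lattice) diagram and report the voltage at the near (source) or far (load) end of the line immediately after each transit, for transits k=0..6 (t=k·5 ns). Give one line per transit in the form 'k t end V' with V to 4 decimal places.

0 0 source 1.5000
1 5 load 1.2000
2 10 source 1.3500
3 15 load 1.3200
4 20 source 1.3350
5 25 load 1.3320
6 30 source 1.3335

Γ_L=-0.200000, Γ_S=-0.500000; launch V₁=2·75/100=1.500000
k=0 src: V=1.5000
k=1 load: inc=1.500000, refl=1.500000·-0.200000=-0.3000; V=0.000000+1.500000+-0.300000=1.2000
k=2 src: inc=-0.300000, refl=-0.300000·-0.500000=0.1500; V=1.500000+-0.300000+0.150000=1.3500
k=3 load: inc=0.150000, refl=0.150000·-0.200000=-0.0300; V=1.200000+0.150000+-0.030000=1.3200
k=4 src: inc=-0.030000, refl=-0.030000·-0.500000=0.0150; V=1.350000+-0.030000+0.015000=1.3350
k=5 load: inc=0.015000, refl=0.015000·-0.200000=-0.0030; V=1.320000+0.015000+-0.003000=1.3320
k=6 src: inc=-0.003000, refl=-0.003000·-0.500000=0.0015; V=1.335000+-0.003000+0.001500=1.3335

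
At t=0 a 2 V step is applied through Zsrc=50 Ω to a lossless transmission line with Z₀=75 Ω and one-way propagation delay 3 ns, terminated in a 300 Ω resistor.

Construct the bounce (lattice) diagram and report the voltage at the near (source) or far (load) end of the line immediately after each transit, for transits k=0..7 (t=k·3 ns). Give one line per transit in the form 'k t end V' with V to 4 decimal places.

0 0 source 1.2000
1 3 load 1.9200
2 6 source 1.7760
3 9 load 1.6896
4 12 source 1.7069
5 15 load 1.7172
6 18 source 1.7152
7 21 load 1.7139

Γ_L=0.600000, Γ_S=-0.200000; launch V₁=2·75/125=1.200000
k=0 src: V=1.2000
k=1 load: inc=1.200000, refl=1.200000·0.600000=0.7200; V=0.000000+1.200000+0.720000=1.9200
k=2 src: inc=0.720000, refl=0.720000·-0.200000=-0.1440; V=1.200000+0.720000+-0.144000=1.7760
k=3 load: inc=-0.144000, refl=-0.144000·0.600000=-0.0864; V=1.920000+-0.144000+-0.086400=1.6896
k=4 src: inc=-0.086400, refl=-0.086400·-0.200000=0.0173; V=1.776000+-0.086400+0.017280=1.7069
k=5 load: inc=0.017280, refl=0.017280·0.600000=0.0104; V=1.689600+0.017280+0.010368=1.7172
k=6 src: inc=0.010368, refl=0.010368·-0.200000=-0.0021; V=1.706880+0.010368+-0.002074=1.7152
k=7 load: inc=-0.002074, refl=-0.002074·0.600000=-0.0012; V=1.717248+-0.002074+-0.001244=1.7139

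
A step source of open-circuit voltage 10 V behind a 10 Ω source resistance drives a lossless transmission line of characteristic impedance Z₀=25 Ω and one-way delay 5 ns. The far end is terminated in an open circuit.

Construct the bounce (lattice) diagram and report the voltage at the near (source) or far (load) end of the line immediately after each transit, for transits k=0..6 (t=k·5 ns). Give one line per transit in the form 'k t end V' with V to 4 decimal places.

Γ_L=1.000000, Γ_S=-0.428571; launch V₁=10·25/35=7.142857
k=0 src: V=7.1429
k=1 load: inc=7.142857, refl=7.142857·1.000000=7.1429; V=0.000000+7.142857+7.142857=14.2857
k=2 src: inc=7.142857, refl=7.142857·-0.428571=-3.0612; V=7.142857+7.142857+-3.061224=11.2245
k=3 load: inc=-3.061224, refl=-3.061224·1.000000=-3.0612; V=14.285714+-3.061224+-3.061224=8.1633
k=4 src: inc=-3.061224, refl=-3.061224·-0.428571=1.3120; V=11.224490+-3.061224+1.311953=9.4752
k=5 load: inc=1.311953, refl=1.311953·1.000000=1.3120; V=8.163265+1.311953+1.311953=10.7872
k=6 src: inc=1.311953, refl=1.311953·-0.428571=-0.5623; V=9.475219+1.311953+-0.562266=10.2249

0 0 source 7.1429
1 5 load 14.2857
2 10 source 11.2245
3 15 load 8.1633
4 20 source 9.4752
5 25 load 10.7872
6 30 source 10.2249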